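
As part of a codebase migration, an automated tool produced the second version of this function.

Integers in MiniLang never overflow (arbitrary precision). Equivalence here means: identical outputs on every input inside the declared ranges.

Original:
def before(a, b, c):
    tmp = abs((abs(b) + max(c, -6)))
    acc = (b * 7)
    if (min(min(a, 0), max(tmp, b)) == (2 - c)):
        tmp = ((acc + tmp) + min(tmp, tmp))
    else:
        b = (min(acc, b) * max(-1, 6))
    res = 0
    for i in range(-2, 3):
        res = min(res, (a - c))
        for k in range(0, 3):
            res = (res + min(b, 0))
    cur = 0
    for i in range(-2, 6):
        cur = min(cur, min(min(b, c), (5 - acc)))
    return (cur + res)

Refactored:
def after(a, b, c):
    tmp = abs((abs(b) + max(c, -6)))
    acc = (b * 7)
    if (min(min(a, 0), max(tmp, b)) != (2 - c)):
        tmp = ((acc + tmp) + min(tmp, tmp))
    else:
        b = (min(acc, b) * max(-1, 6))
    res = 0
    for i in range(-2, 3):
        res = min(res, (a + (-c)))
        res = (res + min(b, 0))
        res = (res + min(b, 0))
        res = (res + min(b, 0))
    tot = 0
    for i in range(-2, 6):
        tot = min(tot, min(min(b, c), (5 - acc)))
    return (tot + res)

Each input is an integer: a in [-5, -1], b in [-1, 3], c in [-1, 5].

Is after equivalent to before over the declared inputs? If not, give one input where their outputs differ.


There is a counterexample at a=-5, b=-1, c=-1: -676 on one side, -20 on the other.
before: tmp becomes 0; next acc becomes -7; next (min(min(a, 0), max(tmp, b)) == (2 - c)) evaluates to false; next b becomes -42; next res becomes 0; next at i=-2:; next res becomes -4; next at k=0:; next res becomes -46; next at k=1:; next res becomes -88; next at k=2:; next res becomes -130; next at i=-1:; next res becomes -130; next at k=0:; next res becomes -172; next at k=1:; next res becomes -214; next at k=2:; next res becomes -256; next at i=0:; next res becomes -256; next at k=0:; next res becomes -298; next at k=1:; next res becomes -340; next at k=2:; next res becomes -382; next at i=1:; next res becomes -382; next at k=0:; next res becomes -424; next at k=1:; next res becomes -466; next at k=2:; next res becomes -508; next at i=2:; next res becomes -508; next at k=0:; next res becomes -550; next at k=1:; next res becomes -592; next at k=2:; next res becomes -634; next cur becomes 0; next at i=-2:; next cur becomes -42; next at i=-1:; next cur becomes -42; next at i=0:; next cur becomes -42; next at i=1:; next cur becomes -42; next at i=2:; next cur becomes -42; next at i=3:; next cur becomes -42; next at i=4:; next cur becomes -42; next at i=5:; next cur becomes -42; next final value -676
after: tmp becomes 0; next acc becomes -7; next (min(min(a, 0), max(tmp, b)) != (2 - c)) evaluates to true; next tmp becomes -7; next res becomes 0; next at i=-2:; next res becomes -4; next res becomes -5; next res becomes -6; next res becomes -7; next at i=-1:; next res becomes -7; next res becomes -8; next res becomes -9; next res becomes -10; next at i=0:; next res becomes -10; next res becomes -11; next res becomes -12; next res becomes -13; next at i=1:; next res becomes -13; next res becomes -14; next res becomes -15; next res becomes -16; next at i=2:; next res becomes -16; next res becomes -17; next res becomes -18; next res becomes -19; next tot becomes 0; next at i=-2:; next tot becomes -1; next at i=-1:; next tot becomes -1; next at i=0:; next tot becomes -1; next at i=1:; next tot becomes -1; next at i=2:; next tot becomes -1; next at i=3:; next tot becomes -1; next at i=4:; next tot becomes -1; next at i=5:; next tot becomes -1; next final value -20
verdict: not equivalent; witness: a=-5, b=-1, c=-1


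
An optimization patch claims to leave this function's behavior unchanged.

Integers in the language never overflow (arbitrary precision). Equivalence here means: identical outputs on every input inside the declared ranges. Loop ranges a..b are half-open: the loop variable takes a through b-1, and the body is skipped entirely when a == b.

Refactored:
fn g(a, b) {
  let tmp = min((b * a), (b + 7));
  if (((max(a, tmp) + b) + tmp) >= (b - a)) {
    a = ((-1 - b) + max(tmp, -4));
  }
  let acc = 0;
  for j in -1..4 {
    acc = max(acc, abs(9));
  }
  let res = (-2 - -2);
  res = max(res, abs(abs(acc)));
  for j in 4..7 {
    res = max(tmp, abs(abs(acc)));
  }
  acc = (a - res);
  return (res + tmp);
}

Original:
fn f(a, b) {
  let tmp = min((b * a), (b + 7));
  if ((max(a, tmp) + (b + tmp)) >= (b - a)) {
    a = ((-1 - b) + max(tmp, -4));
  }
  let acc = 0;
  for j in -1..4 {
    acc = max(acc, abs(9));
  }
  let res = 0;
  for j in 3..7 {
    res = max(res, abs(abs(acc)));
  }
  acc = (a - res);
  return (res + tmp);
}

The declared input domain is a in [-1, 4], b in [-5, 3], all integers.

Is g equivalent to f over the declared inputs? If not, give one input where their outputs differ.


At a=4, b=3: f gives 19, g gives 20.
verdict: not equivalent; witness: a=4, b=3


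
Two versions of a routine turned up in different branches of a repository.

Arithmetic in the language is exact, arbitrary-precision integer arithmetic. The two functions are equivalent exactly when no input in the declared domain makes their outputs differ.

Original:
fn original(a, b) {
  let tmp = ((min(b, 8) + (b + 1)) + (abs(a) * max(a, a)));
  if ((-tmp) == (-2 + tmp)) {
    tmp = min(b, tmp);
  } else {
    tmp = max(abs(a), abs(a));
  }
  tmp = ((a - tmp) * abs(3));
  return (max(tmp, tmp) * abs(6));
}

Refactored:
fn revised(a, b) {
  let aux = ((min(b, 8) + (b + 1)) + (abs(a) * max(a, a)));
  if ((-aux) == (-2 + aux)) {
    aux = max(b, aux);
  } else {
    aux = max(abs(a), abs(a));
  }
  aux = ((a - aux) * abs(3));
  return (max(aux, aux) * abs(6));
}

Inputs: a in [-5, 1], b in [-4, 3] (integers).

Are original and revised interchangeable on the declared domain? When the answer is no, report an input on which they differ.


There is a counterexample at a=-2, b=2: -54 on one side, -72 on the other.
original: tmp=1, then ((-tmp) == (-2 + tmp)) is true, then tmp=1, then tmp=-9, then returns -54
revised: aux=1, then ((-aux) == (-2 + aux)) is true, then aux=2, then aux=-12, then returns -72
verdict: not equivalent; witness: a=-2, b=2


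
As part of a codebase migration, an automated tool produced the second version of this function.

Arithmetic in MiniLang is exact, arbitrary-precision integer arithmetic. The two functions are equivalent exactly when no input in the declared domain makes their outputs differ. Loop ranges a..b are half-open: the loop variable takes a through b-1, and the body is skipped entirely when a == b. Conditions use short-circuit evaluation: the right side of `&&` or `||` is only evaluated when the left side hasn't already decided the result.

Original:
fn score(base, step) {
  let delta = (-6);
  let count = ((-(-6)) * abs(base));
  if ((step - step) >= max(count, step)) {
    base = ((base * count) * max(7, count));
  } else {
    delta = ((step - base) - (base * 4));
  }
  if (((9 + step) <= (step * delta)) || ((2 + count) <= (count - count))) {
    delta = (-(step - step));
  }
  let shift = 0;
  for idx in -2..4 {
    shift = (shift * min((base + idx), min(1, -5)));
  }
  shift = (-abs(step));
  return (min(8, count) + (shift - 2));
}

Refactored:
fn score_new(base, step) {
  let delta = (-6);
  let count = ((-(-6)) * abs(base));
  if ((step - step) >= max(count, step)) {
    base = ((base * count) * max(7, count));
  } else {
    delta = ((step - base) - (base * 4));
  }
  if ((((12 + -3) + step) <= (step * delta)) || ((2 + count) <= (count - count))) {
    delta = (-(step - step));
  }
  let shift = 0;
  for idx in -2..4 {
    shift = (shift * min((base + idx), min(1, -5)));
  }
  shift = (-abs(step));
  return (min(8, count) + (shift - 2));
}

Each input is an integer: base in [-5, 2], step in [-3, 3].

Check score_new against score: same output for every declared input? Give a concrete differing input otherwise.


Comparing the listings, the differences include: arithmetic usage differs, constant usage differs.
Tracing base=-5, step=-2: score: delta=-6, then count=30, then ((step - step) >= max(count, step)) is false, then delta=23, then (((9 + step) <= (step * delta)) || ((2 + count) <= (count - count))) is false, then shift=0, then (idx=-2), then shift=0, then (idx=-1), then shift=0, then (idx=0), then shift=0, then (idx=1), then shift=0, then (idx=2), then shift=0, then (idx=3), then shift=0, then shift=-2, then returns 4 | score_new: delta=-6, then count=30, then ((step - step) >= max(count, step)) is false, then delta=23, then ((((12 + -3) + step) <= (step * delta)) || ((2 + count) <= (count - count))) is false, then shift=0, then (idx=-2), then shift=0, then (idx=-1), then shift=0, then (idx=0), then shift=0, then (idx=1), then shift=0, then (idx=2), then shift=0, then (idx=3), then shift=0, then shift=-2, then returns 4 — matching result 4.
Every one of the 56 inputs gives matching results.
verdict: equivalent


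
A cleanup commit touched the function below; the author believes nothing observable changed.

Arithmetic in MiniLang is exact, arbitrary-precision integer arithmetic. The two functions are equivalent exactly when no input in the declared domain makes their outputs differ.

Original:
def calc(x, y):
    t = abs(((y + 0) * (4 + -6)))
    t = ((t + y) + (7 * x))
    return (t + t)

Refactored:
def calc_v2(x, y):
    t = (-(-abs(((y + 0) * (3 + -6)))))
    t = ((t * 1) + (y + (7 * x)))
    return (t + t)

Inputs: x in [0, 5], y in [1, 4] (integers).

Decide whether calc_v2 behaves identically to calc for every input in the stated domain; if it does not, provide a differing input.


At x=0, y=1: calc gives 6, calc_v2 gives 8.
verdict: not equivalent; witness: x=0, y=1


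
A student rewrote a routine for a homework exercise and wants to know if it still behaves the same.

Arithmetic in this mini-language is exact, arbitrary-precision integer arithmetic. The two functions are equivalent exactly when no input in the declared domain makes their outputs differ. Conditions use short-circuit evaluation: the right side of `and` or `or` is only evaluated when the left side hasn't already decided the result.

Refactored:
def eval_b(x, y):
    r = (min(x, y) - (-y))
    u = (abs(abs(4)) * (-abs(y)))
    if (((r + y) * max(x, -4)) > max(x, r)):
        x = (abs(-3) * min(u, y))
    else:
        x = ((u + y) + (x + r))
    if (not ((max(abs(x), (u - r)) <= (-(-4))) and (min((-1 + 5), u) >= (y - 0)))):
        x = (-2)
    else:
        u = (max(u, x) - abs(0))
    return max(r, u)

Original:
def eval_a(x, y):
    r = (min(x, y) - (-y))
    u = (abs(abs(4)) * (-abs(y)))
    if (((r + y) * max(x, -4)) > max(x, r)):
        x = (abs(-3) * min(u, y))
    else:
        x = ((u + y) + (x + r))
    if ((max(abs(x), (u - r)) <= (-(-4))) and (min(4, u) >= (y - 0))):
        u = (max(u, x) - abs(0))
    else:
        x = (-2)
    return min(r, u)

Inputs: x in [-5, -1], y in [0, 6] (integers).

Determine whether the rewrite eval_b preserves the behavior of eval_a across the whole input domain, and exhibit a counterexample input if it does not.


The rewrite breaks on x=-5, y=0, where the results are -5 and 0.
eval_a: r becomes -5; next u becomes 0; next (((r + y) * max(x, -4)) > max(x, r)) evaluates to true; next x becomes 0; next ((max(abs(x), (u - r)) <= (-(-4))) and (min(4, u) >= (y - 0))) evaluates to false; next x becomes -2; next final value -5
eval_b: r becomes -5; next u becomes 0; next (((r + y) * max(x, -4)) > max(x, r)) evaluates to true; next x becomes 0; next (not ((max(abs(x), (u - r)) <= (-(-4))) and (min((-1 + 5), u) >= (y - 0)))) evaluates to true; next x becomes -2; next final value 0
verdict: not equivalent; witness: x=-5, y=0


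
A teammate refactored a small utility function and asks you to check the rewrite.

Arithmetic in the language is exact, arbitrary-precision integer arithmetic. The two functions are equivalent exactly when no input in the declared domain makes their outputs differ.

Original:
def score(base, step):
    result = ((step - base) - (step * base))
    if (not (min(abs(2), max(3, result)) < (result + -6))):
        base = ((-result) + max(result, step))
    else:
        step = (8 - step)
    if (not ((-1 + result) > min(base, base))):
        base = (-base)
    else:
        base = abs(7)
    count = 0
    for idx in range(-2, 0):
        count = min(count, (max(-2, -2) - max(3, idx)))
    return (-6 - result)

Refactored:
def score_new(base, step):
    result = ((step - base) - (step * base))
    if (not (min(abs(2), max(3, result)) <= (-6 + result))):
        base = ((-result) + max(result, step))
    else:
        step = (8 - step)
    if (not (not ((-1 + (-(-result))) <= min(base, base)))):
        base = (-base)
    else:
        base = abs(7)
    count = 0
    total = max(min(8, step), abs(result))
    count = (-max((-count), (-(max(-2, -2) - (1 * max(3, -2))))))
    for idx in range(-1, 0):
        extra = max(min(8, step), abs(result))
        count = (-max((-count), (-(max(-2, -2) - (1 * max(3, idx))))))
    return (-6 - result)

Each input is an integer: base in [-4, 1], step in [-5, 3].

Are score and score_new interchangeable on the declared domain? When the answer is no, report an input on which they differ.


There is a behavioral-looking edit here, yet the outcome never shifts on this domain; all 54 inputs agree.
verdict: equivalent


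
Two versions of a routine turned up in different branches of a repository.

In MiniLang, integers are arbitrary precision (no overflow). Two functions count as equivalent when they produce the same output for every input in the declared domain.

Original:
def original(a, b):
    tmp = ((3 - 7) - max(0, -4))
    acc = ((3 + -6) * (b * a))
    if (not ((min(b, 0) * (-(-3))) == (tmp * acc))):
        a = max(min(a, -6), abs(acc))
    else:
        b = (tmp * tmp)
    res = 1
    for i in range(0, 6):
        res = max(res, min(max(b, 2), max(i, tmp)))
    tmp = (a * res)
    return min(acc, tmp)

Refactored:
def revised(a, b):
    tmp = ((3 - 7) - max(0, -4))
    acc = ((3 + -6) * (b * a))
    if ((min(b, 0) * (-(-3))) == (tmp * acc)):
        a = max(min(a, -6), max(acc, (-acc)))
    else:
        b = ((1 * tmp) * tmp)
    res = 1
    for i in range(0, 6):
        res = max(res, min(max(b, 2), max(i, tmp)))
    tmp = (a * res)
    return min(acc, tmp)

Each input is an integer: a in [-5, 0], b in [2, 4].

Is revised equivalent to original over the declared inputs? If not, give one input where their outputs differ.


There is a counterexample at a=-5, b=2: 30 on one side, -25 on the other.
original: tmp := -4 | acc := 30 | (not ((min(b, 0) * (-(-3))) == (tmp * acc))): true | a := 30 | res := 1 | iter i=0: | res := 1 | iter i=1: | res := 1 | iter i=2: | res := 2 | iter i=3: | res := 2 | iter i=4: | res := 2 | iter i=5: | res := 2 | tmp := 60 | result 30
revised: tmp := -4 | acc := 30 | ((min(b, 0) * (-(-3))) == (tmp * acc)): false | b := 16 | res := 1 | iter i=0: | res := 1 | iter i=1: | res := 1 | iter i=2: | res := 2 | iter i=3: | res := 3 | iter i=4: | res := 4 | iter i=5: | res := 5 | tmp := -25 | result -25
verdict: not equivalent; witness: a=-5, b=2


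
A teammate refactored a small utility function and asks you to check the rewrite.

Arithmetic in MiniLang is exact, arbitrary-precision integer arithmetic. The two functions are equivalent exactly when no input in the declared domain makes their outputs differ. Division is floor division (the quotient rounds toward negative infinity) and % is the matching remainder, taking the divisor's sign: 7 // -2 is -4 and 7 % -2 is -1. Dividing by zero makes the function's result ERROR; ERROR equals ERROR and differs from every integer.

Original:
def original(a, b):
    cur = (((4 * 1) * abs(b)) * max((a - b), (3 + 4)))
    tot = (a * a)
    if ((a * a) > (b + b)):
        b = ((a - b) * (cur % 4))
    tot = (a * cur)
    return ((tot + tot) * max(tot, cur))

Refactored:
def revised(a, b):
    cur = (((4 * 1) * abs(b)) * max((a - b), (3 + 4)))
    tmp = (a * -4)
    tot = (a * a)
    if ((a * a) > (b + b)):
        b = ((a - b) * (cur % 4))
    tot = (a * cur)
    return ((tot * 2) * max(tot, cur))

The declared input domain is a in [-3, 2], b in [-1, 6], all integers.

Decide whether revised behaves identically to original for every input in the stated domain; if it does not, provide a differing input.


Behavior is preserved: although arithmetic usage differs; local variable names differ; constant usage differs; statement counts differ, the outputs never diverge.
As a probe, take a=-2, b=2: original runs cur = 56; tot = 4; ((a * a) > (b + b)) -> false; tot = -112; return -12544; revised runs cur = 56; tmp = 8; tot = 4; ((a * a) > (b + b)) -> false; tot = -112; return -12544; both end at -12544.
Sweeping the whole domain (48 inputs) finds no disagreement.
verdict: equivalent


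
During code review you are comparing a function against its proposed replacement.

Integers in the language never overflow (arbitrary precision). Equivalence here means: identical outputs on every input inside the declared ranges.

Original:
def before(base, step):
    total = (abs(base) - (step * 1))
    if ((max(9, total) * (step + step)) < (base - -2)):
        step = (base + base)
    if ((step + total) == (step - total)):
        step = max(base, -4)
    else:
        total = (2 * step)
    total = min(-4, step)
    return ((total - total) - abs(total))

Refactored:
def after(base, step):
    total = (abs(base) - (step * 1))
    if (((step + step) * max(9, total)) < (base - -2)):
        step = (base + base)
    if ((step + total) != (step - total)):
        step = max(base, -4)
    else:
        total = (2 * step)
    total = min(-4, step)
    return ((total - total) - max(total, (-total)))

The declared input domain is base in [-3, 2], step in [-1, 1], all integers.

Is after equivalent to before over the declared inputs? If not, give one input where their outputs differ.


On input base=-3, step=-1, before returns -6 while after returns -4.
verdict: not equivalent; witness: base=-3, step=-1


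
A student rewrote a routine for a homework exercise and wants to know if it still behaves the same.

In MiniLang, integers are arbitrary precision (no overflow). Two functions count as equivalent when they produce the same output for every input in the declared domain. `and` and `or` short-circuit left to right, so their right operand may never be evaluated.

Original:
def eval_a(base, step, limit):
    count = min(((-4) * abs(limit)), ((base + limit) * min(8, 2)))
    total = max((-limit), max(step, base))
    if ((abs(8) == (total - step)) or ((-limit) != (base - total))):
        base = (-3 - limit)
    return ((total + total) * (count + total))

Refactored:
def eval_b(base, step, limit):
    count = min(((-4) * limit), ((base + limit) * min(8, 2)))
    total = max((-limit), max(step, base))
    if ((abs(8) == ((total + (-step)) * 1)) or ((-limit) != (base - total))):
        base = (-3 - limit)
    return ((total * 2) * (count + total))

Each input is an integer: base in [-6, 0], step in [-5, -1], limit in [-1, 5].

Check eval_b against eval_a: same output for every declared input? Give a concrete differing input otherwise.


On input base=0, step=-5, limit=-1, eval_a returns -6 while eval_b returns -2.
verdict: not equivalent; witness: base=0, step=-5, limit=-1


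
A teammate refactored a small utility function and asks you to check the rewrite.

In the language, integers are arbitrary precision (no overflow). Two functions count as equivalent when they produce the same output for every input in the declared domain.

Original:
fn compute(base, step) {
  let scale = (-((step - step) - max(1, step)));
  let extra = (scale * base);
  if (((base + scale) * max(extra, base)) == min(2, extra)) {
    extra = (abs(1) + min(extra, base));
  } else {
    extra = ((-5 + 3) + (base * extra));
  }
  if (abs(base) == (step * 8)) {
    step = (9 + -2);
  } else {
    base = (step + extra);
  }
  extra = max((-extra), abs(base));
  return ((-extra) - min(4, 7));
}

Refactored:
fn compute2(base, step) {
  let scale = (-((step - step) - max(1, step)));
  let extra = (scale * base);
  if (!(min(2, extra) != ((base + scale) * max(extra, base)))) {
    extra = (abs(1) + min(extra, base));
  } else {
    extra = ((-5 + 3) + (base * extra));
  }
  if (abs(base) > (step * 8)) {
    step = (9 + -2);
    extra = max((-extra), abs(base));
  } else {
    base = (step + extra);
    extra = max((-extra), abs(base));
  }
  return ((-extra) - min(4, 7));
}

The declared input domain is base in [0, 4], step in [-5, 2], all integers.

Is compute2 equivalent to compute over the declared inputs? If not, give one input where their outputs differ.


Input base=0, step=-5: -8 from compute versus -4 from compute2.
verdict: not equivalent; witness: base=0, step=-5


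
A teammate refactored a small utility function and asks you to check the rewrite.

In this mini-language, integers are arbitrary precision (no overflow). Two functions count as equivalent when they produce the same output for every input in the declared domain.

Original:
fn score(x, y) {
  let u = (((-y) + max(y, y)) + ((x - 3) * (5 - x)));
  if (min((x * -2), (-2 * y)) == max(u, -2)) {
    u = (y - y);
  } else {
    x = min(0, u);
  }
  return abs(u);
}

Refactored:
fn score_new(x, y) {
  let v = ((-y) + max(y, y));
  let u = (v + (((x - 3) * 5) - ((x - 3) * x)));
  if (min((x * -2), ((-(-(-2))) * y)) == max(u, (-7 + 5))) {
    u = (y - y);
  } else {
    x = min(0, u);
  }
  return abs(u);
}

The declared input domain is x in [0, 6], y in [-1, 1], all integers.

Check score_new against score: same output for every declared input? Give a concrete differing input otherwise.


Comparing the listings, the differences include: constant usage differs, plus local variable names differ, plus statement counts differ, plus arithmetic usage differs.
Tracing x=0, y=-1: score: u becomes -15; next (min((x * -2), (-2 * y)) == max(u, -2)) evaluates to false; next x becomes -15; next final value 15 | score_new: v becomes 0; next u becomes -15; next (min((x * -2), ((-(-(-2))) * y)) == max(u, (-7 + 5))) evaluates to false; next x becomes -15; next final value 15 — matching result 15.
Across all 21 domain points the two functions coincide.
verdict: equivalent


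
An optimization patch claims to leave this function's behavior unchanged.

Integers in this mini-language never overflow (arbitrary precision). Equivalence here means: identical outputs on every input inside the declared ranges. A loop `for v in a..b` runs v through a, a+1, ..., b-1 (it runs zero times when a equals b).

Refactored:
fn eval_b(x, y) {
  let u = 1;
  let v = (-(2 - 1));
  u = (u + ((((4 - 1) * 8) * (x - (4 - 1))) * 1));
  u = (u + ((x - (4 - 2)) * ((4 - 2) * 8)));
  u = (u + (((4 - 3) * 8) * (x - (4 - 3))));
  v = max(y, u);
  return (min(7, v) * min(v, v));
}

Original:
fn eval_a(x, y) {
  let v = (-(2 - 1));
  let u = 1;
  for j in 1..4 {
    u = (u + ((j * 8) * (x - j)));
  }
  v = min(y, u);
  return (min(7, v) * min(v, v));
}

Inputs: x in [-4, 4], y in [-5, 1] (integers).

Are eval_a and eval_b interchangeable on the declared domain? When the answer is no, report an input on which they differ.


There is a counterexample at x=-4, y=-5: 91809 on one side, 25 on the other.
eval_a: v=-1, then u=1, then (j=1), then u=-39, then (j=2), then u=-135, then (j=3), then u=-303, then v=-303, then returns 91809
eval_b: u=1, then v=-1, then u=-167, then u=-263, then u=-303, then v=-5, then returns 25
verdict: not equivalent; witness: x=-4, y=-5


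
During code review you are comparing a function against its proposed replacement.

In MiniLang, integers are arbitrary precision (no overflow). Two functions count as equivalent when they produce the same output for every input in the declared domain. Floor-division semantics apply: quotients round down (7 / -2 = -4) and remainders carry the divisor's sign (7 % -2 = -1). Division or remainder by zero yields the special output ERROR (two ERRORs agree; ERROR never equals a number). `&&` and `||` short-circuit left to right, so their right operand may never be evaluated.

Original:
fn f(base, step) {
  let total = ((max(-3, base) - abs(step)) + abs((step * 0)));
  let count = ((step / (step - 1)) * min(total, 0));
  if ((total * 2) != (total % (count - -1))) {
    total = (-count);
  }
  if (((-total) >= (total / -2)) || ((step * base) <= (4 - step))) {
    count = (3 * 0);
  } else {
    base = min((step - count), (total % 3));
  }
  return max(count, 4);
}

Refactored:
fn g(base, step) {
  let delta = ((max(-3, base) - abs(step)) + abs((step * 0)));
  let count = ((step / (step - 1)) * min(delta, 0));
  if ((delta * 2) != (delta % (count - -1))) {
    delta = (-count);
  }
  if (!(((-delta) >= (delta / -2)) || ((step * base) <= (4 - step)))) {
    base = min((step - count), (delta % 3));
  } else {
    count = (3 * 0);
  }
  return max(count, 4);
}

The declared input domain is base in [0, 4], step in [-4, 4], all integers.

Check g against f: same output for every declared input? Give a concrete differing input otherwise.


Side by side, the visible changes include: boolean connective usage differs, and local variable names differ.
Tracing base=2, step=4: f: total=-2, then count=-2, then ((total * 2) != (total % (count - -1))) is true, then total=2, then (((-total) >= (total / -2)) || ((step * base) <= (4 - step))) is false, then base=2, then returns 4 | g: delta=-2, then count=-2, then ((delta * 2) != (delta % (count - -1))) is true, then delta=2, then (!(((-delta) >= (delta / -2)) || ((step * base) <= (4 - step)))) is true, then base=2, then returns 4 — matching result 4.
Checked all 45 inputs in the declared domain: the outputs agree on every one.
verdict: equivalent


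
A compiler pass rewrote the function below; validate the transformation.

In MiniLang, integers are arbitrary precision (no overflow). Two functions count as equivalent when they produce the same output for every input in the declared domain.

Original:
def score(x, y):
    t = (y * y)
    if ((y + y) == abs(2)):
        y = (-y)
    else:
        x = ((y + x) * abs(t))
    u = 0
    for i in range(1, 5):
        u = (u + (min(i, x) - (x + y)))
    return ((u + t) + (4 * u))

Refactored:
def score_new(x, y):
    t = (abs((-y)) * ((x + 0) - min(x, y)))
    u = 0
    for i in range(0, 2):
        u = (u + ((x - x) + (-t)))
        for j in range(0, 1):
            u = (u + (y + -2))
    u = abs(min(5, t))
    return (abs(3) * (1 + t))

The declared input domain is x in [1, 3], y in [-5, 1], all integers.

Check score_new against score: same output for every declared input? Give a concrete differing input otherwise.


Take x=1, y=-5.
score: t = 25; ((y + y) == abs(2)) -> false; x = -100; u = 0; [i=1]; u = 5; [i=2]; u = 10; [i=3]; u = 15; [i=4]; u = 20; return 125
score_new: t = 30; u = 0; [i=0]; u = -30; [j=0]; u = -37; [i=1]; u = -67; [j=0]; u = -74; u = 5; return 93
125 vs 93 — the two versions disagree here.
verdict: not equivalent; witness: x=1, y=-5


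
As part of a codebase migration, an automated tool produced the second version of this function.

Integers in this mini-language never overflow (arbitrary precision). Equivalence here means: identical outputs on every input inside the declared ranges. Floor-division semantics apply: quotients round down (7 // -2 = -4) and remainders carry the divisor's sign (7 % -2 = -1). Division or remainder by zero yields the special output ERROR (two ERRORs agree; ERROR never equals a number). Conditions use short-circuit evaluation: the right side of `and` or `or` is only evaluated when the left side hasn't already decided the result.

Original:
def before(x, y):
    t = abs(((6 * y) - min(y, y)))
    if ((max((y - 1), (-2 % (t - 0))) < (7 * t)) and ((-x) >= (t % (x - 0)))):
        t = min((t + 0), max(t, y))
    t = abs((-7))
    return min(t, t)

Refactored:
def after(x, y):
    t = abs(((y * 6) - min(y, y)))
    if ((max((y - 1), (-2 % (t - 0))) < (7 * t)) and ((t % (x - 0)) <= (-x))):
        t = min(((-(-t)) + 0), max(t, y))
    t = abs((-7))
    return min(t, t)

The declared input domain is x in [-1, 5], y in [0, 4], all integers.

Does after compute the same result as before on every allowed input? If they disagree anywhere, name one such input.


This is a faithful refactor — comparison usage differs, but the computed results match everywhere.
Spot check at x=4, y=0 — before: t=0, then a zero divisor aborts: ERROR. after: t=0, then a zero divisor aborts: ERROR. Both give ERROR.
Across all 35 domain points the two functions coincide.
verdict: equivalent


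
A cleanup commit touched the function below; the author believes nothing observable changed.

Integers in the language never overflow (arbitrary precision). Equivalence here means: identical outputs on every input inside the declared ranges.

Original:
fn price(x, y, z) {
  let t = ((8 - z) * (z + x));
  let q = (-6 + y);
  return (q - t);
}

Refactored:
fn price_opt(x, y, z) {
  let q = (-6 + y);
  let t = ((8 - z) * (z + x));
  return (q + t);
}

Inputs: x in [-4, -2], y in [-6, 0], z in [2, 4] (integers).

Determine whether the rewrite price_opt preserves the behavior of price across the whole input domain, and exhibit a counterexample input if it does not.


Try x=-4, y=-6, z=2.
price: t = -12; q = -12; return 0
price_opt: q = -12; t = -12; return -24
0 against -24: the behavior changed.
verdict: not equivalent; witness: x=-4, y=-6, z=2


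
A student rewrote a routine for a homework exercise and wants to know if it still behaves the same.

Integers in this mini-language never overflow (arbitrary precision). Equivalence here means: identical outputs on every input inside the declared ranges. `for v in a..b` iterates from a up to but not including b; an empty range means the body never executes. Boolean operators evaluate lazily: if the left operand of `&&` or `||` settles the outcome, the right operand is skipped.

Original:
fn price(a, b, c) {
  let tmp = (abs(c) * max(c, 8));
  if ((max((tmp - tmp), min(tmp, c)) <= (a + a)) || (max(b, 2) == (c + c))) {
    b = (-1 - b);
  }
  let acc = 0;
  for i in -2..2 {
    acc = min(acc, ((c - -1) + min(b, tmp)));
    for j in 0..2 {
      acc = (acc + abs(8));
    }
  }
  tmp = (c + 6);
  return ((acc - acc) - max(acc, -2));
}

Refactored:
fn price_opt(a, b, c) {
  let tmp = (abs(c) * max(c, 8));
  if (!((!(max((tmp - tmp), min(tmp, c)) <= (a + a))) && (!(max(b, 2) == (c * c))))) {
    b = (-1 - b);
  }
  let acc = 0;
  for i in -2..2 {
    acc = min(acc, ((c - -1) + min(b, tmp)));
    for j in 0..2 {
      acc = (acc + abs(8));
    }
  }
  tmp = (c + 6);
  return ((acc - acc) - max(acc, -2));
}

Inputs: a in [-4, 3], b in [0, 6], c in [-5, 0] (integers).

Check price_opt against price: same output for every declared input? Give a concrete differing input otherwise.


Consider the input a=-4, b=4, c=-2.
price: tmp = 16; ((max((tmp - tmp), min(tmp, c)) <= (a + a)) || (max(b, 2) == (c + c))) -> false; acc = 0; [i=-2]; acc = 0; [j=0]; acc = 8; [j=1]; acc = 16; [i=-1]; acc = 3; [j=0]; acc = 11; [j=1]; acc = 19; [i=0]; acc = 3; [j=0]; acc = 11; [j=1]; acc = 19; [i=1]; acc = 3; [j=0]; acc = 11; [j=1]; acc = 19; tmp = 4; return -19
price_opt: tmp = 16; (!((!(max((tmp - tmp), min(tmp, c)) <= (a + a))) && (!(max(b, 2) == (c * c))))) -> true; b = -5; acc = 0; [i=-2]; acc = -6; [j=0]; acc = 2; [j=1]; acc = 10; [i=-1]; acc = -6; [j=0]; acc = 2; [j=1]; acc = 10; [i=0]; acc = -6; [j=0]; acc = 2; [j=1]; acc = 10; [i=1]; acc = -6; [j=0]; acc = 2; [j=1]; acc = 10; tmp = 4; return -10
-19 and -10 differ, so these are not the same function on this domain.
verdict: not equivalent; witness: a=-4, b=4, c=-2


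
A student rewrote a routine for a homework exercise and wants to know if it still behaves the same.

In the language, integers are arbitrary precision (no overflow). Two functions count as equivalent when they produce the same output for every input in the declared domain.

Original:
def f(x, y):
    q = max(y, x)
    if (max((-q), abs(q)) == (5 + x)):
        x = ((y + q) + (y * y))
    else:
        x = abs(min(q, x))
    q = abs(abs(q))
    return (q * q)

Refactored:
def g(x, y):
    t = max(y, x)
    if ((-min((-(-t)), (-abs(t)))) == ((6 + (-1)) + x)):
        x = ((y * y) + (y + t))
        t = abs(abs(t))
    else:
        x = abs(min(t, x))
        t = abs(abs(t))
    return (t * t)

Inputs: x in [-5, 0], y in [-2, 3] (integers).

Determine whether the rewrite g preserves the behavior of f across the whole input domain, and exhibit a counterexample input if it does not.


Reading the diff, among the changes: arithmetic usage differs, and statement counts differ, and min/max/abs usage differs, and constant usage differs, and local variable names differ.
Tracing x=-2, y=-2: f: q = -2; (max((-q), abs(q)) == (5 + x)) -> false; x = 2; q = 2; return 4 | g: t = -2; ((-min((-(-t)), (-abs(t)))) == ((6 + (-1)) + x)) -> false; x = 2; t = 2; return 4 — matching result 4.
Every one of the 36 inputs gives matching results.
verdict: equivalent


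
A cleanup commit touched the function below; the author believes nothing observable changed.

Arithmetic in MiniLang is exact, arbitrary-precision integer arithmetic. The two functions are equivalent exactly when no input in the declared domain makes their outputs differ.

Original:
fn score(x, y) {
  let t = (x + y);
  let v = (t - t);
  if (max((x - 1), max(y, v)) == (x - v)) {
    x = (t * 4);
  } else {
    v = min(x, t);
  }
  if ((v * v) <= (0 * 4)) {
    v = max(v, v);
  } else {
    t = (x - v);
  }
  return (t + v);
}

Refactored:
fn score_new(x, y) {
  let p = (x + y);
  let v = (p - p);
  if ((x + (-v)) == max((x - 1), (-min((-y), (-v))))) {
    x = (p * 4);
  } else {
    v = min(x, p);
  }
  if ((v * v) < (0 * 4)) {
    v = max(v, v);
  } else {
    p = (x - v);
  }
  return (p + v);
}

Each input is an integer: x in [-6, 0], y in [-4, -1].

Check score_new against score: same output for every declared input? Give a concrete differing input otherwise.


There is a counterexample at x=0, y=-4: -4 on one side, -16 on the other.
score: t = -4; v = 0; (max((x - 1), max(y, v)) == (x - v)) -> true; x = -16; ((v * v) <= (0 * 4)) -> true; v = 0; return -4
score_new: p = -4; v = 0; ((x + (-v)) == max((x - 1), (-min((-y), (-v))))) -> true; x = -16; ((v * v) < (0 * 4)) -> false; p = -16; return -16
verdict: not equivalent; witness: x=0, y=-4


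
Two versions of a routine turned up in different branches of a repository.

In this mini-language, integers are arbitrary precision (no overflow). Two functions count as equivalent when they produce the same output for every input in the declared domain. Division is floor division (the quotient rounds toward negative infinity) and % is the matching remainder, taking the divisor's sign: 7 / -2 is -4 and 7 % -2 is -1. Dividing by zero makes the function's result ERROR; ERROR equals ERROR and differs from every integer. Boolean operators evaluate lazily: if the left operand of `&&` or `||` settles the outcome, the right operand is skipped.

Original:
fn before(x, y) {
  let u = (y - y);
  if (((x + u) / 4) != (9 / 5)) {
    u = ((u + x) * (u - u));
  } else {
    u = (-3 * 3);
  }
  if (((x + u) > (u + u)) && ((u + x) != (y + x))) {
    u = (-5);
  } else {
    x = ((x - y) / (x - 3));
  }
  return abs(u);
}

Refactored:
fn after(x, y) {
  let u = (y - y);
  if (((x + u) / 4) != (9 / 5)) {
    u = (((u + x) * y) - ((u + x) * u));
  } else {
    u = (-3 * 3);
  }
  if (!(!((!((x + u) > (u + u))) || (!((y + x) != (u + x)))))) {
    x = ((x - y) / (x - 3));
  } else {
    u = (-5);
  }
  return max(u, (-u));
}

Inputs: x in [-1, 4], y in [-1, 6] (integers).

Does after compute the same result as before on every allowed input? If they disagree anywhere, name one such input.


Try x=-1, y=-1.
before: u := 0 | (((x + u) / 4) != (9 / 5)): true | u := 0 | (((x + u) > (u + u)) && ((u + x) != (y + x))): false | x := 0 | result 0
after: u := 0 | (((x + u) / 4) != (9 / 5)): true | u := 1 | (!(!((!((x + u) > (u + u))) || (!((y + x) != (u + x)))))): true | x := 0 | result 1
0 against 1: the behavior changed.
verdict: not equivalent; witness: x=-1, y=-1


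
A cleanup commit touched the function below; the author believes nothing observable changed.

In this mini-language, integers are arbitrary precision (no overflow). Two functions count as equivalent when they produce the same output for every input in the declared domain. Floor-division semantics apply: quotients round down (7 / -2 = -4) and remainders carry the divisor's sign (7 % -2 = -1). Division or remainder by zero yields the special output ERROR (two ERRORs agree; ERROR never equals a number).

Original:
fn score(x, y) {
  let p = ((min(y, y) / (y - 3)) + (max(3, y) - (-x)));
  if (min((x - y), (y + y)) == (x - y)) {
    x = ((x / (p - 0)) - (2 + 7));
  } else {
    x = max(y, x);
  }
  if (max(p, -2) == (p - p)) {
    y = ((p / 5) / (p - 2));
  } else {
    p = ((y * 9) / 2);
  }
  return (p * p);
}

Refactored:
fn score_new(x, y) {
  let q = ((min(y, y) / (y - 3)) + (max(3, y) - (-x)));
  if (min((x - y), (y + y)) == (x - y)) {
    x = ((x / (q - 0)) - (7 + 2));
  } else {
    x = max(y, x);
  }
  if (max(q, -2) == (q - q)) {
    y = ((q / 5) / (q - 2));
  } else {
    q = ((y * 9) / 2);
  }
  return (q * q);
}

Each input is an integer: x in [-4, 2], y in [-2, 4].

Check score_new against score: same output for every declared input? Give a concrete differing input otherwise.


Behavior is preserved: although local variable names differ, the outputs never diverge.
As a probe, take x=2, y=-1: score runs p=5, then (min((x - y), (y + y)) == (x - y)) is false, then x=2, then (max(p, -2) == (p - p)) is false, then p=-5, then returns 25; score_new runs q=5, then (min((x - y), (y + y)) == (x - y)) is false, then x=2, then (max(q, -2) == (q - q)) is false, then q=-5, then returns 25; both end at 25.
Sweeping the whole domain (49 inputs) finds no disagreement.
verdict: equivalent


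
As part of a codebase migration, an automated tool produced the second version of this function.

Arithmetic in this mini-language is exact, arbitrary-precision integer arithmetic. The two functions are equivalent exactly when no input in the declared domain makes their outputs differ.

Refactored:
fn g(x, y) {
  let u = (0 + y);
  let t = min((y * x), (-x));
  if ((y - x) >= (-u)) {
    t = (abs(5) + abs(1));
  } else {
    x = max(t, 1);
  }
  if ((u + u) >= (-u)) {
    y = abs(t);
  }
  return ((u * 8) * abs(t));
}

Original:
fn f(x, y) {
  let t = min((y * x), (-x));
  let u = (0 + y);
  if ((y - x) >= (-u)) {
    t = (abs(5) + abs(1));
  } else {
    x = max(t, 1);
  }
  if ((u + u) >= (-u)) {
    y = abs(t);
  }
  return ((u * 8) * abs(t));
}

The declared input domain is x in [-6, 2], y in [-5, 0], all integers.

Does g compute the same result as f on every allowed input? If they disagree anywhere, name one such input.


Side by side, the visible changes include: same computation, different form.
Tracing x=-2, y=-4: f: t := 2 | u := -4 | ((y - x) >= (-u)): false | x := 2 | ((u + u) >= (-u)): false | result -64 | g: u := -4 | t := 2 | ((y - x) >= (-u)): false | x := 2 | ((u + u) >= (-u)): false | result -64 — matching result -64.
Sweeping the whole domain (54 inputs) finds no disagreement.
verdict: equivalent


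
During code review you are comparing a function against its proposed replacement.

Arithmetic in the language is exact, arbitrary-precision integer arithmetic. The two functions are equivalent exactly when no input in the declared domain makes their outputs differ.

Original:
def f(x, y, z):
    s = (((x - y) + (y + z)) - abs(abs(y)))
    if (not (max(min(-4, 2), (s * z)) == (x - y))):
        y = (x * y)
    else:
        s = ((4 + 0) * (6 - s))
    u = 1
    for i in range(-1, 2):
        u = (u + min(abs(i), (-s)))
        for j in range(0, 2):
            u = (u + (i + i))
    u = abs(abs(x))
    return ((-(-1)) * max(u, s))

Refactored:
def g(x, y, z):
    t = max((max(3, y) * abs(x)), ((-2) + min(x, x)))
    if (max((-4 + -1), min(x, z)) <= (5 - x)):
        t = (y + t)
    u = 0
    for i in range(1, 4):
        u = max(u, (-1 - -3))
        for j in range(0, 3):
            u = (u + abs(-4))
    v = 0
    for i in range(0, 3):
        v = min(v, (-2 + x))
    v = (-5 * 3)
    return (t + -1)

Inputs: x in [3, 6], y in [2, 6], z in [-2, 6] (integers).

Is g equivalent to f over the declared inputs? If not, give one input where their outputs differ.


There is a counterexample at x=3, y=2, z=-2: 3 on one side, 10 on the other.
f: s := -1 | (not (max(min(-4, 2), (s * z)) == (x - y))): true | y := 6 | u := 1 | iter i=-1: | u := 2 | iter j=0: | u := 0 | iter j=1: | u := -2 | iter i=0: | u := -2 | iter j=0: | u := -2 | iter j=1: | u := -2 | iter i=1: | u := -1 | iter j=0: | u := 1 | iter j=1: | u := 3 | u := 3 | result 3
g: t := 9 | (max((-4 + -1), min(x, z)) <= (5 - x)): true | t := 11 | u := 0 | iter i=1: | u := 2 | iter j=0: | u := 6 | iter j=1: | u := 10 | iter j=2: | u := 14 | iter i=2: | u := 14 | iter j=0: | u := 18 | iter j=1: | u := 22 | iter j=2: | u := 26 | iter i=3: | u := 26 | iter j=0: | u := 30 | iter j=1: | u := 34 | iter j=2: | u := 38 | v := 0 | iter i=0: | v := 0 | iter i=1: | v := 0 | iter i=2: | v := 0 | v := -15 | result 10
verdict: not equivalent; witness: x=3, y=2, z=-2
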